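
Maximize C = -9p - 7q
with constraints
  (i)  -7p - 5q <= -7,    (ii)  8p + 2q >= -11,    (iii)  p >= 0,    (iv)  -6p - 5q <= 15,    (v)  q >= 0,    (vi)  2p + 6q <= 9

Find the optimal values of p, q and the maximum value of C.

Extreme points and C = -9p - 7q:
  (0, 7/5) → C = -49/5
  (1, 0) → C = -9
  (0, 3/2) → C = -21/2
  (9/2, 0) → C = -81/2

p = 1, q = 0, maximum C = -9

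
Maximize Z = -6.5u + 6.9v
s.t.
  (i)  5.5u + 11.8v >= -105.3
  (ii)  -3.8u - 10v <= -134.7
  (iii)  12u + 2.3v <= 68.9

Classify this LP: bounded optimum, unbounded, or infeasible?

unbounded

From the feasible point (-132123/508, 114099/1016), moving in the direction (-2.3, 12) keeps every constraint satisfied while Z increases without bound.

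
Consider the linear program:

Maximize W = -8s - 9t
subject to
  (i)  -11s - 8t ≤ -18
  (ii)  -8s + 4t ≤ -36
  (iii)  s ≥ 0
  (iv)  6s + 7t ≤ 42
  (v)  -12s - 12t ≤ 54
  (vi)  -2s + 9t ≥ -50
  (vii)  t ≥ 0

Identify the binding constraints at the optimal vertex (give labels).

Extreme points and W = -8s - 9t:
  (21/4, 3/2) → W = -111/2
  (9/2, 0) → W = -36
  (7, 0) → W = -56

The maximum is at (9/2, 0). Substituting into each constraint, equality holds for (ii) and (vii); the remaining constraints have slack.

(ii) and (vii)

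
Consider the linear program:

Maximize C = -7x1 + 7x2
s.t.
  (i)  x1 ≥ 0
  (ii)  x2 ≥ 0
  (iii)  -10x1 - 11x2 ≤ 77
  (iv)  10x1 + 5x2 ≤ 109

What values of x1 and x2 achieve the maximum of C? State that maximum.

x1 = 0, x2 = 109/5, maximum C = 763/5

Feasible corners and C = -7x1 + 7x2:
  (0, 0) → C = 0
  (0, 109/5) → C = 763/5
  (109/10, 0) → C = -763/10

The binding constraints are x1 = 0 and 10x1 + 5x2 = 109.
Solving simultaneously gives x1 = 0, x2 = 109/5.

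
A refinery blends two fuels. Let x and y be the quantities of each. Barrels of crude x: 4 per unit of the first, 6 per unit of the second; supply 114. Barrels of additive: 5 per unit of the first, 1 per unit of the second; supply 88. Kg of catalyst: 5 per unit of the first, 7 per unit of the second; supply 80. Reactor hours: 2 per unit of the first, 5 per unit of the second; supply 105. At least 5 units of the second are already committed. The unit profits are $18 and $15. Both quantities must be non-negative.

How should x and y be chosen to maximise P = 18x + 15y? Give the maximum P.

Vertices and P = 18x + 15y:
  (0, 80/7) → P = 1200/7
  (0, 5) → P = 75
  (9, 5) → P = 237

At the optimal vertex, 5x + 7y = 80 and y = 5.
Solving simultaneously gives x = 9, y = 5.

x = 9, y = 5, maximum P = 237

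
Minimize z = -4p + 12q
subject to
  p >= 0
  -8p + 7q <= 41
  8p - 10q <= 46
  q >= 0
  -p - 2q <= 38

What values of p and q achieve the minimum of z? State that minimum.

p = 23/4, q = 0, minimum z = -23

Extreme points and z = -4p + 12q:
  (0, 41/7) → z = 492/7
  (0, 0) → z = 0
  (23/4, 0) → z = -23
The feasible region is unbounded (it extends along (5, 4), (7, 8)), but z strictly increases along every unbounded feasible direction, so there is no improving ray and the minimum is attained at a vertex.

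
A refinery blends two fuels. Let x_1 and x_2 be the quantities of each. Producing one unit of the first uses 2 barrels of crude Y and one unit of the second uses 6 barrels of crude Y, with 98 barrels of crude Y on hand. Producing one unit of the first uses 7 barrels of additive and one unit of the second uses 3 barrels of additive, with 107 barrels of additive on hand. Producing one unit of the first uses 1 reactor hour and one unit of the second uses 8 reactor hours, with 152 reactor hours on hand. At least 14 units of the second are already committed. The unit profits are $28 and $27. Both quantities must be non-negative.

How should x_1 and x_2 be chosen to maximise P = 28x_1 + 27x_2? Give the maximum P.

The binding constraints are 2x_1 + 6x_2 = 98 and x_2 = 14.
Solving simultaneously gives x_1 = 7, x_2 = 14.

x_1 = 7, x_2 = 14, maximum P = 574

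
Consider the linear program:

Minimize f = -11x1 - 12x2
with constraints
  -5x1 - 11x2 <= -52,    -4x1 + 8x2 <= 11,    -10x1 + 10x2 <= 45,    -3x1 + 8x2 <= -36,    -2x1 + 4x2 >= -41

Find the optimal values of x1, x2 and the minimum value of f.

Corner points and f = -11x1 - 12x2:
  (812/73, -24/73) → f = -8644/73
  (659/42, -101/42) → f = -6037/42
  (46, 51/4) → f = -659

At the optimal vertex, -3x1 + 8x2 = -36 and -2x1 + 4x2 = -41.
Solving simultaneously gives x1 = 46, x2 = 51/4.

x1 = 46, x2 = 51/4, minimum f = -659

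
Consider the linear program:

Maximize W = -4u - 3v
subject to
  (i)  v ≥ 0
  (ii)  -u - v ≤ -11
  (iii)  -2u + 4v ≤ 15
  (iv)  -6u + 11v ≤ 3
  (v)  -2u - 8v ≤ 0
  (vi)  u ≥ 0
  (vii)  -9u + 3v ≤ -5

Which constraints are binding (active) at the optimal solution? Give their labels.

Extreme points and W = -4u - 3v:
  (11, 0) → W = -44
  (118/17, 69/17) → W = -679/17
  (153/2, 42) → W = -432
The feasible region is unbounded (it extends along (2, 1), (1, 0)), but W strictly decreases along every unbounded feasible direction, so there is no improving ray and the maximum is attained at a vertex.

The maximum is at (118/17, 69/17). Substituting into each constraint, equality holds for (ii) and (iv); the remaining constraints have slack.

(ii) and (iv)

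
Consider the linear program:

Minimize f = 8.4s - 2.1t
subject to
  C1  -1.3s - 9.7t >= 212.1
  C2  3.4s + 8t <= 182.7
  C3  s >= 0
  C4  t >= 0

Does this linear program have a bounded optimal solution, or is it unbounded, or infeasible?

The boundaries -1.3s - 9.7t = 212.1 and 3.4s + 8t = 182.7 meet at (346899/2258, -95865/2258), but that point violates t ≥ 0. Every candidate vertex is excluded by some other constraint, so the feasible region is empty.

infeasible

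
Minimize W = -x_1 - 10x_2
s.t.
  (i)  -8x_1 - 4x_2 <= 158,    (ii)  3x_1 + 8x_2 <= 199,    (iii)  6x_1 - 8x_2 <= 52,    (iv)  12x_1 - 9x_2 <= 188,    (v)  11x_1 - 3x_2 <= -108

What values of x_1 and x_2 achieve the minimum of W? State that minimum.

x_1 = -515/13, x_2 = 1033/26, minimum W = -4650/13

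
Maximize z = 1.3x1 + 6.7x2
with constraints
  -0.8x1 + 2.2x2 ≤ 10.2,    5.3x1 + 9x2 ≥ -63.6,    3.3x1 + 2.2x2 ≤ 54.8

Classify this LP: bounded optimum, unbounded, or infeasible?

bounded optimum

Extreme points and z = 1.3x1 + 6.7x2:
  (-11586/943, 159/943) → z = -27993/1886
  (446/41, 3875/451) → z = 323403/4510
  (15828/451, -12508/451) → z = -316136/2255
The feasible region has finitely many vertices and no improving ray; the maximum is 323403/4510 at (446/41, 3875/451).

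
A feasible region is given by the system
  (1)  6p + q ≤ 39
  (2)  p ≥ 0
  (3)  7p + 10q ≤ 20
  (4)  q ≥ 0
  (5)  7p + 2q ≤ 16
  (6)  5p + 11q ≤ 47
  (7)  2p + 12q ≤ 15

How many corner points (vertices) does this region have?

5

Intersecting each pair of boundary lines and keeping only the points that satisfy every inequality leaves:
  (0, 0)
  (0, 5/4)
  (15/7, 1/2)
  (45/32, 65/64)
  (16/7, 0)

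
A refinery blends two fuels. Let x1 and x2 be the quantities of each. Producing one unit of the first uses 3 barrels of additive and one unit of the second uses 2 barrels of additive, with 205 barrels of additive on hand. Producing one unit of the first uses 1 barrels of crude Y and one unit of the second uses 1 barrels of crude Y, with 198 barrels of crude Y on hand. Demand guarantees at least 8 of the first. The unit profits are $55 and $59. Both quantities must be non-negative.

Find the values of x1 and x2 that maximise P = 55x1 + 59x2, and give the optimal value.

Feasible corners and P = 55x1 + 59x2:
  (205/3, 0) → P = 11275/3
  (8, 0) → P = 440
  (8, 181/2) → P = 11559/2

The optimum lies where 3x1 + 2x2 = 205 and x1 = 8.
Solving simultaneously gives x1 = 8, x2 = 181/2.

x1 = 8, x2 = 181/2, maximum P = 11559/2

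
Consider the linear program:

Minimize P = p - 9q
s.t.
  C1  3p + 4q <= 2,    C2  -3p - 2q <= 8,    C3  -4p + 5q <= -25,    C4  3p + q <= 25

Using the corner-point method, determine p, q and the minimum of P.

The binding constraints are 3p + 4q = 2 and -4p + 5q = -25.
Solving simultaneously gives p = 110/31, q = -67/31.

p = 110/31, q = -67/31, minimum P = 23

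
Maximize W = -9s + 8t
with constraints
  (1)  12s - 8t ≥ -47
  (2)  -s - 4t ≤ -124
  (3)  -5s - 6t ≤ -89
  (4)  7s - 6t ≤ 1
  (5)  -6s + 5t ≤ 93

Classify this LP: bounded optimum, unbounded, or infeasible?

unbounded

From the feasible point (201/14, 1535/56), moving in the direction (6, 7) keeps every constraint satisfied while W increases without bound.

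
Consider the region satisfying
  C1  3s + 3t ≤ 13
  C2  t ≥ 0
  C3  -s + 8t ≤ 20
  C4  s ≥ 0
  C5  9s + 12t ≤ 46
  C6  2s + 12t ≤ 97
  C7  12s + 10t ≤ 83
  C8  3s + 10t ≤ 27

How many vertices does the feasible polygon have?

5

The feasible vertices (each the meet of two boundaries and inside every other half-plane) are:
  (13/3, 0)
  (7/3, 2)
  (0, 0)
  (0, 5/2)
  (8/17, 87/34)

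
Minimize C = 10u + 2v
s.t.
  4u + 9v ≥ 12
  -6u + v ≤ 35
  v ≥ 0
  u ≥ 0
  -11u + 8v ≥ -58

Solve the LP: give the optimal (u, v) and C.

Corner points and C = 10u + 2v:
  (3, 0) → C = 30
  (0, 4/3) → C = 8/3
  (0, 35) → C = 70
  (58/11, 0) → C = 580/11
The feasible region is unbounded (it extends along (1, 6), (8, 11)), but C strictly increases along every unbounded feasible direction, so there is no improving ray and the minimum is attained at a vertex.

u = 0, v = 4/3, minimum C = 8/3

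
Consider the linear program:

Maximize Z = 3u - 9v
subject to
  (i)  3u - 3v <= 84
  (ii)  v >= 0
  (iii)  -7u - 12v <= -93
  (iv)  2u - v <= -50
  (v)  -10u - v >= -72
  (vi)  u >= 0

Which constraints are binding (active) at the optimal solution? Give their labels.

(iv) and (vi)

Corner points and Z = 3u - 9v:
  (11/6, 161/3) → Z = -955/2
  (0, 50) → Z = -450
  (0, 72) → Z = -648

The maximum is at (0, 50). Substituting into each constraint, equality holds for (iv) and (vi); the remaining constraints have slack.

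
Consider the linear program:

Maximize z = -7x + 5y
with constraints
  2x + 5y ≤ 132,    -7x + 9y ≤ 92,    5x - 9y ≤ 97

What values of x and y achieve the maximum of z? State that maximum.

Extreme points and z = -7x + 5y:
  (728/53, 1108/53) → z = 444/53
  (1673/43, 466/43) → z = -9381/43
  (-189/2, -1139/18) → z = 3106/9

At the optimal vertex, -7x + 9y = 92 and 5x - 9y = 97.
Solving simultaneously gives x = -189/2, y = -1139/18.

x = -189/2, y = -1139/18, maximum z = 3106/9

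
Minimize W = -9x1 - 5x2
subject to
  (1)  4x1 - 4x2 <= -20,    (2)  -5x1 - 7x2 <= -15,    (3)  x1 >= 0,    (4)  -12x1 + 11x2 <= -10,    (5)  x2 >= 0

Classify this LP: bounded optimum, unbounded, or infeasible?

unbounded

From the feasible point (65, 70), moving in the direction (4, 4) keeps every constraint satisfied while W decreases without bound.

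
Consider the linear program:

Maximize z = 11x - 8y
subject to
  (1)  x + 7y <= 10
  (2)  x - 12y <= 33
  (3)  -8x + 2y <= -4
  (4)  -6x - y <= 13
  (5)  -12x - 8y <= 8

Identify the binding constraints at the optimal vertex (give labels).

(1) and (2)

Extreme points and z = 11x - 8y:
  (351/19, -23/19) → z = 4045/19
  (24/29, 38/29) → z = -40/29
  (21/19, -101/38) → z = 635/19
  (2/11, -14/11) → z = 134/11

The maximum is at (351/19, -23/19). Substituting into each constraint, equality holds for (1) and (2); the remaining constraints have slack.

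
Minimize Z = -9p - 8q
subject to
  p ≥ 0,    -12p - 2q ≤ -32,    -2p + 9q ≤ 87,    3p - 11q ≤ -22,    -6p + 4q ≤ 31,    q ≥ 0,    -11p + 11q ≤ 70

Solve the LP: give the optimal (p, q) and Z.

Extreme points and Z = -9p - 8q:
  (154/69, 60/23) → Z = -942/23
  (106/77, 596/77) → Z = -5722/77
  (759/5, 217/5) → Z = -8567/5
  (327/77, 817/77) → Z = -9479/77

The optimum lies where -2p + 9q = 87 and 3p - 11q = -22.
Solving simultaneously gives p = 759/5, q = 217/5.

p = 759/5, q = 217/5, minimum Z = -8567/5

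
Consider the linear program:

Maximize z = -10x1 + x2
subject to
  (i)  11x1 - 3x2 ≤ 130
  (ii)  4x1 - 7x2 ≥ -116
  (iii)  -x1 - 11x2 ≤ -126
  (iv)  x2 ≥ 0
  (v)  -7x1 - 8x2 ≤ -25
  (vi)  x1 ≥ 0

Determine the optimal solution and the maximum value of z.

x1 = 0, x2 = 116/7, maximum z = 116/7

Feasible corners and z = -10x1 + x2:
  (1258/65, 1796/65) → z = -10784/65
  (452/31, 314/31) → z = -4206/31
  (0, 116/7) → z = 116/7
  (0, 126/11) → z = 126/11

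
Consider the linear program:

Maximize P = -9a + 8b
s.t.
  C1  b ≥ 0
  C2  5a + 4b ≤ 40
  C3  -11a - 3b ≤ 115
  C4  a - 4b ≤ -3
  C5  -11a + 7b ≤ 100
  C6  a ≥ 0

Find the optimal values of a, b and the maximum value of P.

a = 0, b = 10, maximum P = 80

Vertices and P = -9a + 8b:
  (37/6, 55/24) → P = -223/6
  (0, 10) → P = 80
  (0, 3/4) → P = 6

The binding constraints are 5a + 4b = 40 and a = 0.
Solving simultaneously gives a = 0, b = 10.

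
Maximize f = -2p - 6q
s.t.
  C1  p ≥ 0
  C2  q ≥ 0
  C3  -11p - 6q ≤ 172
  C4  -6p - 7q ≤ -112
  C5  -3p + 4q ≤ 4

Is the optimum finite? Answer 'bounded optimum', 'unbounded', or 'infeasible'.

Feasible corners and f = -2p - 6q:
  (56/3, 0) → f = -112/3
  (28/3, 8) → f = -200/3
The feasible region has finitely many vertices and no improving ray; the maximum is -112/3 at (56/3, 0).

bounded optimum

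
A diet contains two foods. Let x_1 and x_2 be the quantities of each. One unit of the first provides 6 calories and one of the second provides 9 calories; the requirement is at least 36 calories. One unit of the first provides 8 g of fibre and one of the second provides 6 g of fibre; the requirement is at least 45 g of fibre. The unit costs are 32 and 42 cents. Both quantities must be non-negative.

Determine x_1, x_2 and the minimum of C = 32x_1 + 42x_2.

Extreme points and C = 32x_1 + 42x_2:
  (0, 15/2) → C = 315
  (6, 0) → C = 192
  (21/4, 1/2) → C = 189
The feasible region is unbounded (it extends along (0, 1), (1, 0)), but C strictly increases along every unbounded feasible direction, so there is no improving ray and the minimum is attained at a vertex.

x_1 = 21/4, x_2 = 1/2, minimum C = 189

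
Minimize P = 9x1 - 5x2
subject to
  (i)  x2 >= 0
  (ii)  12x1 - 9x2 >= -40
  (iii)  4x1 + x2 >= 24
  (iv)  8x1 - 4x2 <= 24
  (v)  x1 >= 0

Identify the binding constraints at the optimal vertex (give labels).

Vertices and P = 9x1 - 5x2:
  (11/3, 28/3) → P = -41/3
  (47/3, 76/3) → P = 43/3
  (5, 4) → P = 25

The minimum is at (11/3, 28/3). Substituting into each constraint, equality holds for (ii) and (iii); the remaining constraints have slack.

(ii) and (iii)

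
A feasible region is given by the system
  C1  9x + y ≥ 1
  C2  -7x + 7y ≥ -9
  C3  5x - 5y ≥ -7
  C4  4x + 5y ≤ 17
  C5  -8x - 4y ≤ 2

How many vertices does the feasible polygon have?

5

Pairwise boundary intersections that survive every other constraint:
  (-1/25, 34/25)
  (3/14, -13/14)
  (164/63, 83/63)
  (11/42, -43/42)
  (10/9, 113/45)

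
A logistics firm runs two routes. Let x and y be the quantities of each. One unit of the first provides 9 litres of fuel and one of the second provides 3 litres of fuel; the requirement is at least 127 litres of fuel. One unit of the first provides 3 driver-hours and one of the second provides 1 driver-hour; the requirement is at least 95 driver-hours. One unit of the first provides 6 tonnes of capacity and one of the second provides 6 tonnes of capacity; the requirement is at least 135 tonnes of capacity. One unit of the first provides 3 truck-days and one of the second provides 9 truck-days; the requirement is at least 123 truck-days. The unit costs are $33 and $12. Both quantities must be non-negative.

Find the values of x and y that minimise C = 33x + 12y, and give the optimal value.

Extreme points and C = 33x + 12y:
  (0, 95) → C = 1140
  (41, 0) → C = 1353
  (61/2, 7/2) → C = 2097/2
The feasible region is unbounded (it extends along (0, 1), (1, 0)), but C strictly increases along every unbounded feasible direction, so there is no improving ray and the minimum is attained at a vertex.

x = 61/2, y = 7/2, minimum C = 2097/2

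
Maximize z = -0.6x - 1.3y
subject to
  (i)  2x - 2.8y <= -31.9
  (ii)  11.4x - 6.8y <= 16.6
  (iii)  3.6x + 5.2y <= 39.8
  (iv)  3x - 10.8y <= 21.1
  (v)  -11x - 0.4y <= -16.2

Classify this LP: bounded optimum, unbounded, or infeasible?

The boundaries 2x - 2.8y = -31.9 and 11.4x - 6.8y = 16.6 meet at (6585/458, 19843/916), but that point violates 3.6x + 5.2y ≤ 39.8. Every candidate vertex is excluded by some other constraint, so the feasible region is empty.

infeasible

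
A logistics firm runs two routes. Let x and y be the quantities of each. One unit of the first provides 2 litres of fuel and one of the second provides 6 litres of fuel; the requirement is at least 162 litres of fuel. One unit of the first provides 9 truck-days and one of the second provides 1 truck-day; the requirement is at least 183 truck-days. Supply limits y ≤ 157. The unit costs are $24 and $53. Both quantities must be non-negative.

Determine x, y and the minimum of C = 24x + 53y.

Extreme points and C = 24x + 53y:
  (81, 0) → C = 1944
  (18, 21) → C = 1545
  (26/9, 157) → C = 25171/3
The feasible region is unbounded (it extends along (1, 0)), but C strictly increases along every unbounded feasible direction, so there is no improving ray and the minimum is attained at a vertex.

x = 18, y = 21, minimum C = 1545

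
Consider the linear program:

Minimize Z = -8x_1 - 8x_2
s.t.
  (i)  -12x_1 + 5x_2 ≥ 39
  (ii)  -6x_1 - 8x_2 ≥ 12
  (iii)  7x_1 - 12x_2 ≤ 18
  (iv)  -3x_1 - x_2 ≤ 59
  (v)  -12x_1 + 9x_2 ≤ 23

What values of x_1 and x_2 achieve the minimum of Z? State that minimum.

Corner points and Z = -8x_1 - 8x_2:
  (-558/109, -489/109) → Z = 8376/109
  (-59/12, -4) → Z = 214/3
  (-146/27, -377/81) → Z = 6520/81

At the optimal vertex, -12x_1 + 5x_2 = 39 and -12x_1 + 9x_2 = 23.
Solving simultaneously gives x_1 = -59/12, x_2 = -4.

x_1 = -59/12, x_2 = -4, minimum Z = 214/3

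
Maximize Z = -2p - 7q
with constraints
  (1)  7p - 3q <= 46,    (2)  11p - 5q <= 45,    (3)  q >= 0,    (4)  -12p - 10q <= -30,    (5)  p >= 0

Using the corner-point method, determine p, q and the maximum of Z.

p = 5/2, q = 0, maximum Z = -5

Vertices and Z = -2p - 7q:
  (95/2, 191/2) → Z = -1527/2
  (45/11, 0) → Z = -90/11
  (5/2, 0) → Z = -5
  (0, 3) → Z = -21
The feasible region is unbounded (it extends along (0, 1), (3, 7)), but Z strictly decreases along every unbounded feasible direction, so there is no improving ray and the maximum is attained at a vertex.

The binding constraints are q = 0 and -12p - 10q = -30.
Solving simultaneously gives p = 5/2, q = 0.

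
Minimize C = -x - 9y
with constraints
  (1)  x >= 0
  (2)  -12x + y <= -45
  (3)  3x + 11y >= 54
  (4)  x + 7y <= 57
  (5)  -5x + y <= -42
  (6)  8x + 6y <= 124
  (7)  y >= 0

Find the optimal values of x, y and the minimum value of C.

Feasible corners and C = -x - 9y:
  (258/29, 72/29) → C = -906/29
  (104/7, 6/7) → C = -158/7
  (39/4, 27/4) → C = -141/2
  (263/25, 166/25) → C = -1757/25

At the optimal vertex, x + 7y = 57 and -5x + y = -42.
Solving simultaneously gives x = 39/4, y = 27/4.

x = 39/4, y = 27/4, minimum C = -141/2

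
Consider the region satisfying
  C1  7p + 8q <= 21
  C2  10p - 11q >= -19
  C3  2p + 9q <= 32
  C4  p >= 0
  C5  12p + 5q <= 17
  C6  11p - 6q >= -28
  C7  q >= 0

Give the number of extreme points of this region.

Pairwise boundary intersections that survive every other constraint:
  (79/157, 343/157)
  (31/61, 133/61)
  (0, 19/11)
  (0, 0)
  (17/12, 0)

5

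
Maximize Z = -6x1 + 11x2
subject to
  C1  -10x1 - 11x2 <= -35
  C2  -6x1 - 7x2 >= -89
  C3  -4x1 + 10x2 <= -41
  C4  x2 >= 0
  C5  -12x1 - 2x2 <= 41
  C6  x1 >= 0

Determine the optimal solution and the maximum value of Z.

x1 = 41/4, x2 = 0, maximum Z = -123/2

Corner points and Z = -6x1 + 11x2:
  (107/8, 5/4) → Z = -133/2
  (89/6, 0) → Z = -89
  (41/4, 0) → Z = -123/2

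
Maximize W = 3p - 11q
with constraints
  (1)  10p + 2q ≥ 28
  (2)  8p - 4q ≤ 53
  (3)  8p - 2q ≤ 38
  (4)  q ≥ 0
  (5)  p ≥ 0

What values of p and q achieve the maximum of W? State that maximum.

p = 19/4, q = 0, maximum W = 57/4

Extreme points and W = 3p - 11q:
  (14/5, 0) → W = 42/5
  (0, 14) → W = -154
  (19/4, 0) → W = 57/4
The feasible region is unbounded (it extends along (0, 1), (1, 4)), but W strictly decreases along every unbounded feasible direction, so there is no improving ray and the maximum is attained at a vertex.

The optimum lies where 8p - 2q = 38 and q = 0.
Solving simultaneously gives p = 19/4, q = 0.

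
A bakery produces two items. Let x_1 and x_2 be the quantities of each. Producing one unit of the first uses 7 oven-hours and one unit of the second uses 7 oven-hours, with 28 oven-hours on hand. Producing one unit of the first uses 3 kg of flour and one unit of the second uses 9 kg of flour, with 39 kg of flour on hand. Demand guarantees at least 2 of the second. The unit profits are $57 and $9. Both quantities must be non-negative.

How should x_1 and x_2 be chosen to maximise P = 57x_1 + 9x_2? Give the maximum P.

x_1 = 2, x_2 = 2, maximum P = 132

Extreme points and P = 57x_1 + 9x_2:
  (0, 4) → P = 36
  (0, 2) → P = 18
  (2, 2) → P = 132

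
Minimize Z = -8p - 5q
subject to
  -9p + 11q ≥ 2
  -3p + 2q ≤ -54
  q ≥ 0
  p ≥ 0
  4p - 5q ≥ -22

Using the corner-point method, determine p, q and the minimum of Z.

p = 232, q = 190, minimum Z = -2806

Feasible corners and Z = -8p - 5q:
  (598/15, 164/5) → Z = -7244/15
  (232, 190) → Z = -2806
  (314/7, 282/7) → Z = -3922/7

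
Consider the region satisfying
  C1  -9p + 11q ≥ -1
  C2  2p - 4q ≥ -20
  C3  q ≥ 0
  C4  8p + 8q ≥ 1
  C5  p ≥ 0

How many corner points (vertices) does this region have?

4

Pairwise boundary intersections that survive every other constraint:
  (16, 13)
  (19/160, 1/160)
  (0, 5)
  (0, 1/8)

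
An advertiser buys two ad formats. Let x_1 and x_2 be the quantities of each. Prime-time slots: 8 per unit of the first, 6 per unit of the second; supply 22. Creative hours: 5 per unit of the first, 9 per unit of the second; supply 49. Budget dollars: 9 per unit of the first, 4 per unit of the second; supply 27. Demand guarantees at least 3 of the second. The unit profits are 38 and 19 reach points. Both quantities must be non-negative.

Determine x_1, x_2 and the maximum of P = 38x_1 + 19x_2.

x_1 = 1/2, x_2 = 3, maximum P = 76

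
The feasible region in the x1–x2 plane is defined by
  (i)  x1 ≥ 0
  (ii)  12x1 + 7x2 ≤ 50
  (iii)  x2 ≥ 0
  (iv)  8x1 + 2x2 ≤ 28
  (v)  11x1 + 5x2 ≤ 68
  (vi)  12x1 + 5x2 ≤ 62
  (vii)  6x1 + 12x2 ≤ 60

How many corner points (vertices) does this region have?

Of the 21 pairwise boundary intersections, those satisfying every inequality are:
  (0, 0)
  (0, 5)
  (3, 2)
  (30/17, 70/17)
  (7/2, 0)

5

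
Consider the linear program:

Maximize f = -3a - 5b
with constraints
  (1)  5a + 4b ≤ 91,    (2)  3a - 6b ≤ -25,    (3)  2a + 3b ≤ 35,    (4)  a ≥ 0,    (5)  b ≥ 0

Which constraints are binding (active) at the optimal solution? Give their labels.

Feasible corners and f = -3a - 5b:
  (45/7, 155/21) → f = -1180/21
  (0, 25/6) → f = -125/6
  (0, 35/3) → f = -175/3

The maximum is at (0, 25/6). Substituting into each constraint, equality holds for (2) and (4); the remaining constraints have slack.

(2) and (4)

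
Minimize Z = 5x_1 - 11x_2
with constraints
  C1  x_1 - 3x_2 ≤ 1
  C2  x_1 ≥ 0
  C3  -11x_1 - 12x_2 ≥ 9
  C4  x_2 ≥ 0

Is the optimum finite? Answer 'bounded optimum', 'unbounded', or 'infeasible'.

The boundaries x_1 - 3x_2 = 1 and x_2 = 0 meet at (1, 0), but that point violates -11x_1 - 12x_2 ≥ 9. Every candidate vertex is excluded by some other constraint, so the feasible region is empty.

infeasible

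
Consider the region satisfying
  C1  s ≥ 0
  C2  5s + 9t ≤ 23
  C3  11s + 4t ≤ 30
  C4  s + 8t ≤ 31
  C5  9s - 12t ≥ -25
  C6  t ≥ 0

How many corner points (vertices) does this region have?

Intersecting each pair of boundary lines and keeping only the points that satisfy every inequality leaves:
  (0, 25/12)
  (0, 0)
  (178/79, 103/79)
  (17/47, 332/141)
  (30/11, 0)

5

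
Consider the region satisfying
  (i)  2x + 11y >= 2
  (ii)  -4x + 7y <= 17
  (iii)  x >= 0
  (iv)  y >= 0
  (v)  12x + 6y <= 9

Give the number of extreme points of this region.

Intersecting each pair of boundary lines and keeping only the points that satisfy every inequality leaves:
  (0, 2/11)
  (29/40, 1/20)
  (0, 3/2)

3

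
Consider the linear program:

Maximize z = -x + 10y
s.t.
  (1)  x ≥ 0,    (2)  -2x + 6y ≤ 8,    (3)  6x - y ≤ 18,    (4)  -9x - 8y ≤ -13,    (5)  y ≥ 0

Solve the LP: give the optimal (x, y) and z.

x = 58/17, y = 42/17, maximum z = 362/17

Feasible corners and z = -x + 10y:
  (58/17, 42/17) → z = 362/17
  (1/5, 7/5) → z = 69/5
  (3, 0) → z = -3
  (13/9, 0) → z = -13/9

The binding constraints are -2x + 6y = 8 and 6x - y = 18.
Solving simultaneously gives x = 58/17, y = 42/17.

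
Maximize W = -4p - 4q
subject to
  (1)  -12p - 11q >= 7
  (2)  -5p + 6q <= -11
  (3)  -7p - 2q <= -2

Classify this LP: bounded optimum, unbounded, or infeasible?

From the feasible point (36/53, -73/53), moving in the direction (2, -7) keeps every constraint satisfied while W increases without bound.

unbounded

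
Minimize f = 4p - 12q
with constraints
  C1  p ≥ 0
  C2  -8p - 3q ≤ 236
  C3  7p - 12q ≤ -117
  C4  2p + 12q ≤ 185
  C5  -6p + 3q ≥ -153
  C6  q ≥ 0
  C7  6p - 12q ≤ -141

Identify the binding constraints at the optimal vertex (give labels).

C1 and C4

Feasible corners and f = 4p - 12q:
  (0, 185/12) → f = -185
  (0, 47/4) → f = -141
  (11/2, 29/2) → f = -152

The minimum is at (0, 185/12). Substituting into each constraint, equality holds for C1 and C4; the remaining constraints have slack.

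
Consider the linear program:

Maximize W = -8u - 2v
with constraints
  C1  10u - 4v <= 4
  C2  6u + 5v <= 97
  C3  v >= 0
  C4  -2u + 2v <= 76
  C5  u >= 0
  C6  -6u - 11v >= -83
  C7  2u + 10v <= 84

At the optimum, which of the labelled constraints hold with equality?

Extreme points and W = -8u - 2v:
  (2/5, 0) → W = -16/5
  (188/67, 403/67) → W = -2310/67
  (0, 0) → W = 0
  (0, 83/11) → W = -166/11

The maximum is at (0, 0). Substituting into each constraint, equality holds for C3 and C5; the remaining constraints have slack.

C3 and C5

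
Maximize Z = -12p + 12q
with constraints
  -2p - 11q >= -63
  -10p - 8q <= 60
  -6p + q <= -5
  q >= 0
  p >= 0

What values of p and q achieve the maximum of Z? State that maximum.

Extreme points and Z = -12p + 12q:
  (59/34, 92/17) → Z = 750/17
  (63/2, 0) → Z = -378
  (5/6, 0) → Z = -10

p = 59/34, q = 92/17, maximum Z = 750/17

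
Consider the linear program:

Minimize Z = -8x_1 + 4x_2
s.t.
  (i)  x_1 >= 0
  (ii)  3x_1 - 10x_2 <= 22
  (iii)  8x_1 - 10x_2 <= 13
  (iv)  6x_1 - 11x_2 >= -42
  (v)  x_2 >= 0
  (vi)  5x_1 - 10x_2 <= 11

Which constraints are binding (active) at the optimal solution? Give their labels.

Vertices and Z = -8x_1 + 4x_2:
  (0, 42/11) → Z = 168/11
  (0, 0) → Z = 0
  (563/28, 207/14) → Z = -712/7
  (13/8, 0) → Z = -13

The minimum is at (563/28, 207/14). Substituting into each constraint, equality holds for (iii) and (iv); the remaining constraints have slack.

(iii) and (iv)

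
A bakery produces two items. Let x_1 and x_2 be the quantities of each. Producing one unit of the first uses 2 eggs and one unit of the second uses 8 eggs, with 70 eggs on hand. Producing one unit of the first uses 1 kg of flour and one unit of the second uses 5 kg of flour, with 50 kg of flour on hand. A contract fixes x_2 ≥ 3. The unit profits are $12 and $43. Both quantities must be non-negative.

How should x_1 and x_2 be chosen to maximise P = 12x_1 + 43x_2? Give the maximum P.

Extreme points and P = 12x_1 + 43x_2:
  (0, 35/4) → P = 1505/4
  (0, 3) → P = 129
  (23, 3) → P = 405

At the optimal vertex, 2x_1 + 8x_2 = 70 and x_2 = 3.
Solving simultaneously gives x_1 = 23, x_2 = 3.

x_1 = 23, x_2 = 3, maximum P = 405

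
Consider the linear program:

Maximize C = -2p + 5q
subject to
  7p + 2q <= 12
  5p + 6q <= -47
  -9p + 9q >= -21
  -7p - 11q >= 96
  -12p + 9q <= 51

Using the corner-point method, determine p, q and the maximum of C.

p = -95/13, q = -53/13, maximum C = -75/13

Extreme points and C = -2p + 5q:
  (-211/54, -337/54) → C = -421/18
  (-24, -79/3) → C = -251/3
  (-95/13, -53/13) → C = -75/13

At the optimal vertex, -7p - 11q = 96 and -12p + 9q = 51.
Solving simultaneously gives p = -95/13, q = -53/13.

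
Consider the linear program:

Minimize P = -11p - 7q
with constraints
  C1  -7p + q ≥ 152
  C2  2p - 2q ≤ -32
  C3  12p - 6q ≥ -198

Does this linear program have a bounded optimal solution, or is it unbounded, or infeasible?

infeasible

The boundaries -7p + q = 152 and 2p - 2q = -32 meet at (-68/3, -20/3), but that point violates 12p - 6q ≥ -198. Every candidate vertex is excluded by some other constraint, so the feasible region is empty.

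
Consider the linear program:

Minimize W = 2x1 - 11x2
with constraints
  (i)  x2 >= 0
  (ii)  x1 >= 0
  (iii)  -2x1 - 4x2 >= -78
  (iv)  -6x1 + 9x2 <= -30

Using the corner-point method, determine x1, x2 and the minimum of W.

Feasible corners and W = 2x1 - 11x2:
  (39, 0) → W = 78
  (5, 0) → W = 10
  (137/7, 68/7) → W = -474/7

The binding constraints are -2x1 - 4x2 = -78 and -6x1 + 9x2 = -30.
Solving simultaneously gives x1 = 137/7, x2 = 68/7.

x1 = 137/7, x2 = 68/7, minimum W = -474/7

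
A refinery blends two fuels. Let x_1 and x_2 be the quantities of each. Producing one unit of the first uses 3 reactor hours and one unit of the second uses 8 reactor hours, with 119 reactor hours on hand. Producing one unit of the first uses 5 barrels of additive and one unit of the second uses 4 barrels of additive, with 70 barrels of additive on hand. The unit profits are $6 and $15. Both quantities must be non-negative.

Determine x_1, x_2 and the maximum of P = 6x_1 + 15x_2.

x_1 = 3, x_2 = 55/4, maximum P = 897/4

Corner points and P = 6x_1 + 15x_2:
  (0, 0) → P = 0
  (0, 119/8) → P = 1785/8
  (14, 0) → P = 84
  (3, 55/4) → P = 897/4

The optimum lies where 3x_1 + 8x_2 = 119 and 5x_1 + 4x_2 = 70.
Solving simultaneously gives x_1 = 3, x_2 = 55/4.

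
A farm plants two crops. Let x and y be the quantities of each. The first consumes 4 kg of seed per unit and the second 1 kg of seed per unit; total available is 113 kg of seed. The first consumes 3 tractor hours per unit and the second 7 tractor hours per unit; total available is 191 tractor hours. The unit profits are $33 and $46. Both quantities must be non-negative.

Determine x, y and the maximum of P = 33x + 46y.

Corner points and P = 33x + 46y:
  (0, 0) → P = 0
  (0, 191/7) → P = 8786/7
  (113/4, 0) → P = 3729/4
  (24, 17) → P = 1574

x = 24, y = 17, maximum P = 1574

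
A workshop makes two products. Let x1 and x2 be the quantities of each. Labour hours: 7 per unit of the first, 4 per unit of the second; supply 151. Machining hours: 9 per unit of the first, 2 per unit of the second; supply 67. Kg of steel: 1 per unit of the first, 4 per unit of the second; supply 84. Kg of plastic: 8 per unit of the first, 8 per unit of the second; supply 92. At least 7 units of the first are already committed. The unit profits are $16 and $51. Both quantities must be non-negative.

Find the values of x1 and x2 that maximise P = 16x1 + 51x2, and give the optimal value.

Extreme points and P = 16x1 + 51x2:
  (67/9, 0) → P = 1072/9
  (7, 0) → P = 112
  (7, 2) → P = 214

The binding constraints are 9x1 + 2x2 = 67 and x1 = 7.
Solving simultaneously gives x1 = 7, x2 = 2.

x1 = 7, x2 = 2, maximum P = 214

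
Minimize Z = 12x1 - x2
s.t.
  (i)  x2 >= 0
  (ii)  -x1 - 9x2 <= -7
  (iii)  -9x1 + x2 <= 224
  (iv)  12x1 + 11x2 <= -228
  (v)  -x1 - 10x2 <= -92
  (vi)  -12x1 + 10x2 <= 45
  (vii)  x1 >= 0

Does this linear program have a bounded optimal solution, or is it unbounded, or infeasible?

The boundaries x2 = 0 and -x1 - 10x2 = -92 meet at (92, 0), but that point violates 12x1 + 11x2 ≤ -228. Every candidate vertex is excluded by some other constraint, so the feasible region is empty.

infeasible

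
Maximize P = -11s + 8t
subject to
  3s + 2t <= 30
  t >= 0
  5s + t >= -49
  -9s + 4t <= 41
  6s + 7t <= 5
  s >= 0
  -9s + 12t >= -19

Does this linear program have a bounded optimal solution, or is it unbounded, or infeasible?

bounded optimum

Extreme points and P = -11s + 8t:
  (5/6, 0) → P = -55/6
  (0, 0) → P = 0
  (0, 5/7) → P = 40/7
The feasible region has finitely many vertices and no improving ray; the maximum is 40/7 at (0, 5/7).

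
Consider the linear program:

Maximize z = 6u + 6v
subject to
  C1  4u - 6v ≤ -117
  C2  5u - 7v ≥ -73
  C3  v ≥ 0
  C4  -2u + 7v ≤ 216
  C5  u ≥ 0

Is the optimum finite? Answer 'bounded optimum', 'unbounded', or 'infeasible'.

infeasible

The boundaries 4u - 6v = -117 and 5u - 7v = -73 meet at (381/2, 293/2), but that point violates -2u + 7v ≤ 216. Every candidate vertex is excluded by some other constraint, so the feasible region is empty.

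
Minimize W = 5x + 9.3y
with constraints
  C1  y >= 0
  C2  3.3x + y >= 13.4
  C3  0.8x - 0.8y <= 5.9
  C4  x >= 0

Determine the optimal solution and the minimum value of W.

Corner points and W = 5x + 9.3y:
  (134/33, 0) → W = 670/33
  (59/8, 0) → W = 295/8
  (0, 67/5) → W = 6231/50
The feasible region is unbounded (it extends along (0, 1), (1, 1)), but W strictly increases along every unbounded feasible direction, so there is no improving ray and the minimum is attained at a vertex.

x = 134/33, y = 0, minimum W = 670/33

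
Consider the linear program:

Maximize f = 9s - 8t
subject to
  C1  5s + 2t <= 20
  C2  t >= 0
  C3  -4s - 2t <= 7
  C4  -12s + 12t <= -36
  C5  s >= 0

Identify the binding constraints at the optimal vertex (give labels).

Extreme points and f = 9s - 8t:
  (4, 0) → f = 36
  (26/7, 5/7) → f = 194/7
  (3, 0) → f = 27

The maximum is at (4, 0). Substituting into each constraint, equality holds for C1 and C2; the remaining constraints have slack.

C1 and C2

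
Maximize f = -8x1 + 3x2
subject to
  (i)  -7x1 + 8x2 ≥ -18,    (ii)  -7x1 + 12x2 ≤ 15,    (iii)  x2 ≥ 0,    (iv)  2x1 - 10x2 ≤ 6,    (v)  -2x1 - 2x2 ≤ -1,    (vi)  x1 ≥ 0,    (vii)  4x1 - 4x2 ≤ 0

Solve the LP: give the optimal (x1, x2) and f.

x1 = 0, x2 = 5/4, maximum f = 15/4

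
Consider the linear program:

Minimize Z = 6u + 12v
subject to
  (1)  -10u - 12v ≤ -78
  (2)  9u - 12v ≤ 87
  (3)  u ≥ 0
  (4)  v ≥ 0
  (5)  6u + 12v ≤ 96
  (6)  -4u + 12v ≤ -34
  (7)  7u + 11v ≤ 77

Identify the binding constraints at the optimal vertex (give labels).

(4) and (6)

Corner points and Z = 6u + 12v:
  (29/3, 0) → Z = 58
  (627/61, 28/61) → Z = 4098/61
  (17/2, 0) → Z = 51
  (649/64, 35/64) → Z = 2157/32

The minimum is at (17/2, 0). Substituting into each constraint, equality holds for (4) and (6); the remaining constraints have slack.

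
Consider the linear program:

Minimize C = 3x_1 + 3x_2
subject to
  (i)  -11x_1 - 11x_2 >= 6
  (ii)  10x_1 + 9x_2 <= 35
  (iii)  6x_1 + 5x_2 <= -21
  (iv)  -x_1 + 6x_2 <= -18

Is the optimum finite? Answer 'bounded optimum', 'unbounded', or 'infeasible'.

unbounded

From the feasible point (-36/41, -129/41), moving in the direction (-6, -1) keeps every constraint satisfied while C decreases without bound.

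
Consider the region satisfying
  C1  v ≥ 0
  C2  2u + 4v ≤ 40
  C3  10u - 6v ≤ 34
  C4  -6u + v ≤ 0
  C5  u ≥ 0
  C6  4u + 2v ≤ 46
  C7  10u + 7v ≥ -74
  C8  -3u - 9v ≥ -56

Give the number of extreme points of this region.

The feasible vertices (each the meet of two boundaries and inside every other half-plane) are:
  (17/5, 0)
  (0, 0)
  (107/18, 229/54)
  (56/57, 112/19)

4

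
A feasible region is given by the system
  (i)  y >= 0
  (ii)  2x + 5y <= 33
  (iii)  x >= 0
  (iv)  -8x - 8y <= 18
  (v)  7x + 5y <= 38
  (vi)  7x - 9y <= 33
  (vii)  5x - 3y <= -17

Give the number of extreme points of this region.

3

The feasible vertices (each the meet of two boundaries and inside every other half-plane) are:
  (0, 33/5)
  (14/31, 199/31)
  (0, 17/3)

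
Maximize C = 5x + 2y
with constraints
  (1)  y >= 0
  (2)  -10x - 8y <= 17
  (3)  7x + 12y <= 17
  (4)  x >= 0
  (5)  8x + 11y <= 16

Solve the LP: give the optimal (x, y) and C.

Feasible corners and C = 5x + 2y:
  (0, 0) → C = 0
  (2, 0) → C = 10
  (0, 17/12) → C = 17/6
  (5/19, 24/19) → C = 73/19

x = 2, y = 0, maximum C = 10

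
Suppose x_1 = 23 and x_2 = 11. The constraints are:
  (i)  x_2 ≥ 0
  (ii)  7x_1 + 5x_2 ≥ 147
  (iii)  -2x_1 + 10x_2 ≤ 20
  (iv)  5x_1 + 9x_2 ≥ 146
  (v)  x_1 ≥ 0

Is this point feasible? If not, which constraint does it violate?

not feasible — violates (iii)

Constraint (iii): -2x_1 + 10x_2 = 64, which is not ≤ 20. All other constraints are satisfied.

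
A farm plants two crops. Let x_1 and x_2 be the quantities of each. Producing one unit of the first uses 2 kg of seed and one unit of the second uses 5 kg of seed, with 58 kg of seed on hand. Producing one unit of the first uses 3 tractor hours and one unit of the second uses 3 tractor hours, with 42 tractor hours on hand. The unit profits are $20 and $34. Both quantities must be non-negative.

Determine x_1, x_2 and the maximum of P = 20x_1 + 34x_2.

x_1 = 4, x_2 = 10, maximum P = 420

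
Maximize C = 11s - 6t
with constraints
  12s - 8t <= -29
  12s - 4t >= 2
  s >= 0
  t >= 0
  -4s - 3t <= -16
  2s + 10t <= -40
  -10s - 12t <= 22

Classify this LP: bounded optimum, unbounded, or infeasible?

infeasible

The boundaries 12s - 8t = -29 and 12s - 4t = 2 meet at (11/4, 31/4), but that point violates 2s + 10t ≤ -40. Every candidate vertex is excluded by some other constraint, so the feasible region is empty.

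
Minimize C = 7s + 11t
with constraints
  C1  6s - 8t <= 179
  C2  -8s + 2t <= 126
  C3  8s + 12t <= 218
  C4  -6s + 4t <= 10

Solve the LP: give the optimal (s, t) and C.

s = -683/26, t = -547/13, minimum C = -16815/26

Corner points and C = 7s + 11t:
  (-683/26, -547/13) → C = -16815/26
  (973/34, -31/34) → C = 3235/17
  (-121/5, -169/5) → C = -2706/5
  (94/13, 347/26) → C = 5133/26

The binding constraints are 6s - 8t = 179 and -8s + 2t = 126.
Solving simultaneously gives s = -683/26, t = -547/13.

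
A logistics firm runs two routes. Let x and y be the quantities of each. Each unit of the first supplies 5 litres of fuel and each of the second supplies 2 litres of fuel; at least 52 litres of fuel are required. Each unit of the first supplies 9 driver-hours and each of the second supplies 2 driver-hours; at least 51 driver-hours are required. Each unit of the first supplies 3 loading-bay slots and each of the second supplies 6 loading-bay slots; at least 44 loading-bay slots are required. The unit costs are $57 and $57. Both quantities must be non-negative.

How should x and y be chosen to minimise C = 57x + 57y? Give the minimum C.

The feasible region is unbounded (it extends along (0, 1), (1, 0)), but C strictly increases along every unbounded feasible direction, so there is no improving ray and the minimum is attained at a vertex.

x = 28/3, y = 8/3, minimum C = 684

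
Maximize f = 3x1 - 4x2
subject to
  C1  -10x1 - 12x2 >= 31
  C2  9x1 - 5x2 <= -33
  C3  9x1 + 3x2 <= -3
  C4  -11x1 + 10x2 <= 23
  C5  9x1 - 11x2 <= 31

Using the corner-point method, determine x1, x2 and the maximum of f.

Vertices and f = 3x1 - 4x2:
  (-43/7, -156/35) → f = -3/5
  (-259/27, -32/3) → f = 125/9
  (-563/31, -548/31) → f = 503/31

The optimum lies where -11x1 + 10x2 = 23 and 9x1 - 11x2 = 31.
Solving simultaneously gives x1 = -563/31, x2 = -548/31.

x1 = -563/31, x2 = -548/31, maximum f = 503/31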